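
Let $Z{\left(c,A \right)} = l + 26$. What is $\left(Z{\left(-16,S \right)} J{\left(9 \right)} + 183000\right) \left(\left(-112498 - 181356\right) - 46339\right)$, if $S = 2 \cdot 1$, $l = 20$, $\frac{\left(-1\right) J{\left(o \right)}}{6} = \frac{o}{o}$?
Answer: $-62161425732$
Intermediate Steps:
$J{\left(o \right)} = -6$ ($J{\left(o \right)} = - 6 \frac{o}{o} = \left(-6\right) 1 = -6$)
$S = 2$
$Z{\left(c,A \right)} = 46$ ($Z{\left(c,A \right)} = 20 + 26 = 46$)
$\left(Z{\left(-16,S \right)} J{\left(9 \right)} + 183000\right) \left(\left(-112498 - 181356\right) - 46339\right) = \left(46 \left(-6\right) + 183000\right) \left(\left(-112498 - 181356\right) - 46339\right) = \left(-276 + 183000\right) \left(-293854 - 46339\right) = 182724 \left(-340193\right) = -62161425732$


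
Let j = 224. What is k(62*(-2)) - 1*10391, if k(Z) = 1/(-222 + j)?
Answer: -20781/2 ≈ -10391.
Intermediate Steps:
k(Z) = ½ (k(Z) = 1/(-222 + 224) = 1/2 = ½)
k(62*(-2)) - 1*10391 = ½ - 1*10391 = ½ - 10391 = -20781/2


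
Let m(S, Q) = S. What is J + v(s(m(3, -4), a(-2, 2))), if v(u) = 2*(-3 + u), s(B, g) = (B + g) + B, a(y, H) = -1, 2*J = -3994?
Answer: -1993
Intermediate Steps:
J = -1997 (J = (½)*(-3994) = -1997)
s(B, g) = g + 2*B
v(u) = -6 + 2*u
J + v(s(m(3, -4), a(-2, 2))) = -1997 + (-6 + 2*(-1 + 2*3)) = -1997 + (-6 + 2*(-1 + 6)) = -1997 + (-6 + 2*5) = -1997 + (-6 + 10) = -1997 + 4 = -1993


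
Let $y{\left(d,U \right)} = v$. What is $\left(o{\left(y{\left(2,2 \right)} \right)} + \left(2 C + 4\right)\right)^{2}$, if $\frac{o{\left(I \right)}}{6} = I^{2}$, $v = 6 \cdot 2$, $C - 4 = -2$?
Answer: $760384$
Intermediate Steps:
$C = 2$ ($C = 4 - 2 = 2$)
$v = 12$
$y{\left(d,U \right)} = 12$
$o{\left(I \right)} = 6 I^{2}$
$\left(o{\left(y{\left(2,2 \right)} \right)} + \left(2 C + 4\right)\right)^{2} = \left(6 \cdot 12^{2} + \left(2 \cdot 2 + 4\right)\right)^{2} = \left(6 \cdot 144 + \left(4 + 4\right)\right)^{2} = \left(864 + 8\right)^{2} = 872^{2} = 760384$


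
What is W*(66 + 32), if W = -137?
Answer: -13426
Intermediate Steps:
W*(66 + 32) = -137*(66 + 32) = -137*98 = -13426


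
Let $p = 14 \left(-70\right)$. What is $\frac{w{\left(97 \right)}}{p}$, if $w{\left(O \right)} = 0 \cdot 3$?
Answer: $0$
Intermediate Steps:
$w{\left(O \right)} = 0$
$p = -980$
$\frac{w{\left(97 \right)}}{p} = \frac{0}{-980} = 0 \left(- \frac{1}{980}\right) = 0$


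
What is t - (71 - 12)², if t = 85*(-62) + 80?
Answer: -8671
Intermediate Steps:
t = -5190 (t = -5270 + 80 = -5190)
t - (71 - 12)² = -5190 - (71 - 12)² = -5190 - 1*59² = -5190 - 1*3481 = -5190 - 3481 = -8671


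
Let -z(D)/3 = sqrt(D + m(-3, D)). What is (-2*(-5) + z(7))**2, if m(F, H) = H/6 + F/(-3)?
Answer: (20 - sqrt(330))**2/4 ≈ 0.84098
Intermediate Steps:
m(F, H) = -F/3 + H/6 (m(F, H) = H*(1/6) + F*(-1/3) = H/6 - F/3 = -F/3 + H/6)
z(D) = -3*sqrt(1 + 7*D/6) (z(D) = -3*sqrt(D + (-1/3*(-3) + D/6)) = -3*sqrt(D + (1 + D/6)) = -3*sqrt(1 + 7*D/6))
(-2*(-5) + z(7))**2 = (-2*(-5) - sqrt(36 + 42*7)/2)**2 = (10 - sqrt(36 + 294)/2)**2 = (10 - sqrt(330)/2)**2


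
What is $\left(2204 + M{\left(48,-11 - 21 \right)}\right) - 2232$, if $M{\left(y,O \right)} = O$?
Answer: $-60$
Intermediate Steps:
$\left(2204 + M{\left(48,-11 - 21 \right)}\right) - 2232 = \left(2204 - 32\right) - 2232 = 2172 - 2232 = -60$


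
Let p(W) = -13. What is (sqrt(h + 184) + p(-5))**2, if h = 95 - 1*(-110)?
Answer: (13 - sqrt(389))**2 ≈ 45.200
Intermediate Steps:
h = 205 (h = 95 + 110 = 205)
(sqrt(h + 184) + p(-5))**2 = (sqrt(205 + 184) - 13)**2 = (sqrt(389) - 13)**2 = (-13 + sqrt(389))**2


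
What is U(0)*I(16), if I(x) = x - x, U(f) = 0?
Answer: 0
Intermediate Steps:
I(x) = 0
U(0)*I(16) = 0*0 = 0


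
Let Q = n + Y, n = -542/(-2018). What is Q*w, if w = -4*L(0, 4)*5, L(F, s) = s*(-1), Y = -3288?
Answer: -265385680/1009 ≈ -2.6302e+5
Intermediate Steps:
L(F, s) = -s
n = 271/1009 (n = -542*(-1/2018) = 271/1009 ≈ 0.26858)
w = 80 (w = -4*(-1*4)*5 = -(-16)*5 = -4*(-20) = 80)
Q = -3317321/1009 (Q = 271/1009 - 3288 = -3317321/1009 ≈ -3287.7)
Q*w = -3317321/1009*80 = -265385680/1009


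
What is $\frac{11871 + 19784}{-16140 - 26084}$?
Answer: $- \frac{2435}{3248} \approx -0.74969$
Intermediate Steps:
$\frac{11871 + 19784}{-16140 - 26084} = \frac{31655}{-42224} = 31655 \left(- \frac{1}{42224}\right) = - \frac{2435}{3248}$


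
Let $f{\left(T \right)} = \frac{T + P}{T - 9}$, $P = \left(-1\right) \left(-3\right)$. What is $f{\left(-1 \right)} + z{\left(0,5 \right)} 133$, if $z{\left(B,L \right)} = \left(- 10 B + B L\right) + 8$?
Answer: $\frac{5319}{5} \approx 1063.8$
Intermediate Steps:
$z{\left(B,L \right)} = 8 - 10 B + B L$
$P = 3$
$f{\left(T \right)} = \frac{3 + T}{-9 + T}$ ($f{\left(T \right)} = \frac{T + 3}{T - 9} = \frac{3 + T}{-9 + T}$)
$f{\left(-1 \right)} + z{\left(0,5 \right)} 133 = \frac{3 - 1}{-9 - 1} + \left(8 - 0 + 0 \cdot 5\right) 133 = \frac{1}{-10} \cdot 2 + \left(8 + 0 + 0\right) 133 = \left(- \frac{1}{10}\right) 2 + 8 \cdot 133 = - \frac{1}{5} + 1064 = \frac{5319}{5}$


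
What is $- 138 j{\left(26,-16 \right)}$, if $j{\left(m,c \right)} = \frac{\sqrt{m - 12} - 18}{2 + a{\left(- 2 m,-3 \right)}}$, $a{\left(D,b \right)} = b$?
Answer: $-2484 + 138 \sqrt{14} \approx -1967.7$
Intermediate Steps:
$j{\left(m,c \right)} = 18 - \sqrt{-12 + m}$ ($j{\left(m,c \right)} = \frac{\sqrt{m - 12} - 18}{2 - 3} = \frac{\sqrt{-12 + m} - 18}{-1} = \left(-18 + \sqrt{-12 + m}\right) \left(-1\right) = 18 - \sqrt{-12 + m}$)
$- 138 j{\left(26,-16 \right)} = - 138 \left(18 - \sqrt{-12 + 26}\right) = - 138 \left(18 - \sqrt{14}\right) = -2484 + 138 \sqrt{14}$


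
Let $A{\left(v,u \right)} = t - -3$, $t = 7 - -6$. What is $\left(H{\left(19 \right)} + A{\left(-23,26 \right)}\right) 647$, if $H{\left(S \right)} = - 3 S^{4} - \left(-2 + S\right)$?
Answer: $-252953708$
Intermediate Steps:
$t = 13$ ($t = 7 + 6 = 13$)
$A{\left(v,u \right)} = 16$ ($A{\left(v,u \right)} = 13 - -3 = 13 + 3 = 16$)
$H{\left(S \right)} = 2 - S - 3 S^{4}$
$\left(H{\left(19 \right)} + A{\left(-23,26 \right)}\right) 647 = \left(\left(2 - 19 - 3 \cdot 19^{4}\right) + 16\right) 647 = \left(\left(2 - 19 - 390963\right) + 16\right) 647 = \left(-390980 + 16\right) 647 = \left(-390964\right) 647 = -252953708$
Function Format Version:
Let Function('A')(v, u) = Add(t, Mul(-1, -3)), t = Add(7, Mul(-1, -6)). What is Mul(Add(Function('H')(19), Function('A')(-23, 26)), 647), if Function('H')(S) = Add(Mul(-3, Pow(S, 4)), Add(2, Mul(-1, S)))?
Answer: -252953708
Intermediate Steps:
t = 13 (t = Add(7, 6) = 13)
Function('A')(v, u) = 16 (Function('A')(v, u) = Add(13, Mul(-1, -3)) = Add(13, 3) = 16)
Function('H')(S) = Add(2, Mul(-1, S), Mul(-3, Pow(S, 4)))
Mul(Add(Function('H')(19), Function('A')(-23, 26)), 647) = Mul(Add(Add(2, Mul(-1, 19), Mul(-3, Pow(19, 4))), 16), 647) = Mul(Add(Add(2, -19, Mul(-3, 130321)), 16), 647) = Mul(Add(Add(2, -19, -390963), 16), 647) = Mul(Add(-390980, 16), 647) = Mul(-390964, 647) = -252953708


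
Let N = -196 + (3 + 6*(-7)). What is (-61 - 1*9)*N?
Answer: 16450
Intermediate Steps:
N = -235 (N = -196 + (3 - 42) = -196 - 39 = -235)
(-61 - 1*9)*N = (-61 - 1*9)*(-235) = (-61 - 9)*(-235) = -70*(-235) = 16450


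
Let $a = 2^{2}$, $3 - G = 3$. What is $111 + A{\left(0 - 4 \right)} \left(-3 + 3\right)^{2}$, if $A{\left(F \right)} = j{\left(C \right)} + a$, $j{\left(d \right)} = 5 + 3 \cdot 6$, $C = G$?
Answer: $111$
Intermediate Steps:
$G = 0$ ($G = 3 - 3 = 0$)
$C = 0$
$j{\left(d \right)} = 23$ ($j{\left(d \right)} = 5 + 18 = 23$)
$a = 4$
$A{\left(F \right)} = 27$ ($A{\left(F \right)} = 23 + 4 = 27$)
$111 + A{\left(0 - 4 \right)} \left(-3 + 3\right)^{2} = 111 + 27 \left(-3 + 3\right)^{2} = 111 + 27 \cdot 0^{2} = 111 + 27 \cdot 0 = 111 + 0 = 111$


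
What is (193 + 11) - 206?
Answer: -2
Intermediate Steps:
(193 + 11) - 206 = 204 - 206 = -2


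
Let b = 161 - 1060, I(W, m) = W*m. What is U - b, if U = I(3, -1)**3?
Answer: 872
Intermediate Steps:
b = -899
U = -27 (U = (3*(-1))**3 = (-3)**3 = -27)
U - b = -27 - 1*(-899) = -27 + 899 = 872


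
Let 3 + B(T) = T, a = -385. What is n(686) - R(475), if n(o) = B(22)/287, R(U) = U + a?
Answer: -25811/287 ≈ -89.934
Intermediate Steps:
R(U) = -385 + U (R(U) = U - 385 = -385 + U)
B(T) = -3 + T
n(o) = 19/287 (n(o) = (-3 + 22)/287 = 19*(1/287) = 19/287)
n(686) - R(475) = 19/287 - (-385 + 475) = 19/287 - 1*90 = 19/287 - 90 = -25811/287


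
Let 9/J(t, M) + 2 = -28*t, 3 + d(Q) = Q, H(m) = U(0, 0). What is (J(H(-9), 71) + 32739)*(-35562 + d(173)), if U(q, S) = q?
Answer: -1158539424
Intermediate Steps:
H(m) = 0
d(Q) = -3 + Q
J(t, M) = 9/(-2 - 28*t)
(J(H(-9), 71) + 32739)*(-35562 + d(173)) = (-9/(2 + 28*0) + 32739)*(-35562 + (-3 + 173)) = (-9/(2 + 0) + 32739)*(-35562 + 170) = (-9/2 + 32739)*(-35392) = (65469/2)*(-35392) = -1158539424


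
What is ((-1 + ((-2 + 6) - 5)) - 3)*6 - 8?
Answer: -38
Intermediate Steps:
((-1 + ((-2 + 6) - 5)) - 3)*6 - 8 = ((-1 + (4 - 5)) - 3)*6 - 8 = ((-1 - 1) - 3)*6 - 8 = (-2 - 3)*6 - 8 = -5*6 - 8 = -30 - 8 = -38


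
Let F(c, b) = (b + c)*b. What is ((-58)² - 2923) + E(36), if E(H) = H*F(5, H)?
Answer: 53577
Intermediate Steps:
F(c, b) = b*(b + c)
E(H) = H²*(5 + H) (E(H) = H*(H*(H + 5)) = H*(H*(5 + H)) = H²*(5 + H))
((-58)² - 2923) + E(36) = ((-58)² - 2923) + 36²*(5 + 36) = (3364 - 2923) + 1296*41 = 441 + 53136 = 53577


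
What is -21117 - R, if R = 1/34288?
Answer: -724059697/34288 ≈ -21117.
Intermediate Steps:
R = 1/34288 ≈ 2.9165e-5
-21117 - R = -21117 - 1*1/34288 = -21117 - 1/34288 = -724059697/34288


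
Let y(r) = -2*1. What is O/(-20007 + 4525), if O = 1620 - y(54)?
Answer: -811/7741 ≈ -0.10477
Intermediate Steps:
y(r) = -2
O = 1622 (O = 1620 - 1*(-2) = 1620 + 2 = 1622)
O/(-20007 + 4525) = 1622/(-20007 + 4525) = 1622/(-15482) = 1622*(-1/15482) = -811/7741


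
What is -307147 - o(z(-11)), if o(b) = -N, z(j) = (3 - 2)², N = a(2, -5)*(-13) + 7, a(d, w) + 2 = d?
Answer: -307140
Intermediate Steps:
a(d, w) = -2 + d
N = 7 (N = (-2 + 2)*(-13) + 7 = 0*(-13) + 7 = 0 + 7 = 7)
z(j) = 1 (z(j) = 1² = 1)
o(b) = -7 (o(b) = -1*7 = -7)
-307147 - o(z(-11)) = -307147 - 1*(-7) = -307147 + 7 = -307140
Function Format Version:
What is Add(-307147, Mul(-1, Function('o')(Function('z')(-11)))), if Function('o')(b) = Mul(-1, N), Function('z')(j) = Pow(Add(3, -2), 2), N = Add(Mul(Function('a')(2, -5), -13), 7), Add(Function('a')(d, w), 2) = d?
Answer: -307140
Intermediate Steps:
Function('a')(d, w) = Add(-2, d)
N = 7 (N = Add(Mul(Add(-2, 2), -13), 7) = Add(Mul(0, -13), 7) = Add(0, 7) = 7)
Function('z')(j) = 1 (Function('z')(j) = Pow(1, 2) = 1)
Function('o')(b) = -7 (Function('o')(b) = Mul(-1, 7) = -7)
Add(-307147, Mul(-1, Function('o')(Function('z')(-11)))) = Add(-307147, Mul(-1, -7)) = Add(-307147, 7) = -307140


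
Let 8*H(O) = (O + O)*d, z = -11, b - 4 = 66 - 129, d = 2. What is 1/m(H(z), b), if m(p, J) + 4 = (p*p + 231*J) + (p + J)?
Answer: -4/54669 ≈ -7.3168e-5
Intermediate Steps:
b = -59 (b = 4 + (66 - 129) = 4 - 63 = -59)
H(O) = O/2 (H(O) = ((O + O)*2)/8 = ((2*O)*2)/8 = (4*O)/8 = O/2)
m(p, J) = -4 + p + p² + 232*J (m(p, J) = -4 + ((p*p + 231*J) + (p + J)) = -4 + ((p² + 231*J) + (J + p)) = -4 + (p + p² + 232*J) = -4 + p + p² + 232*J)
1/m(H(z), b) = 1/(-4 + (½)*(-11) + ((½)*(-11))² + 232*(-59)) = 1/(-4 - 11/2 + (-11/2)² - 13688) = 1/(-4 - 11/2 + 121/4 - 13688) = 1/(-54669/4) = -4/54669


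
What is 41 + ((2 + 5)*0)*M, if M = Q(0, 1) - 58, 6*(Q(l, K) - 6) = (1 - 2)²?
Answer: 41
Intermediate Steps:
Q(l, K) = 37/6 (Q(l, K) = 6 + (1 - 2)²/6 = 6 + (⅙)*(-1)² = 6 + (⅙)*1 = 6 + ⅙ = 37/6)
M = -311/6 (M = 37/6 - 58 = -311/6 ≈ -51.833)
41 + ((2 + 5)*0)*M = 41 + ((2 + 5)*0)*(-311/6) = 41 + (7*0)*(-311/6) = 41 + 0*(-311/6) = 41 + 0 = 41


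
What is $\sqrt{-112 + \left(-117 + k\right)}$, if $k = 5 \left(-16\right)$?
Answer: $i \sqrt{309} \approx 17.578 i$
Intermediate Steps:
$k = -80$
$\sqrt{-112 + \left(-117 + k\right)} = \sqrt{-112 - 197} = \sqrt{-309} = i \sqrt{309}$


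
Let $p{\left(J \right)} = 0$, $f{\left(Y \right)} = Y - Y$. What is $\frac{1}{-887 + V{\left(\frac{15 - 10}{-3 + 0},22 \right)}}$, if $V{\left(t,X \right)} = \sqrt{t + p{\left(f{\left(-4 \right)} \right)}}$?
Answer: $- \frac{2661}{2360312} - \frac{i \sqrt{15}}{2360312} \approx -0.0011274 - 1.6409 \cdot 10^{-6} i$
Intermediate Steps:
$f{\left(Y \right)} = 0$
$V{\left(t,X \right)} = \sqrt{t}$ ($V{\left(t,X \right)} = \sqrt{t + 0} = \sqrt{t}$)
$\frac{1}{-887 + V{\left(\frac{15 - 10}{-3 + 0},22 \right)}} = \frac{1}{-887 + \sqrt{\frac{15 - 10}{-3 + 0}}} = \frac{1}{-887 + \sqrt{\frac{5}{-3}}} = \frac{1}{-887 + \sqrt{5 \left(- \frac{1}{3}\right)}} = \frac{1}{-887 + \sqrt{- \frac{5}{3}}} = \frac{1}{-887 + \frac{i \sqrt{15}}{3}}$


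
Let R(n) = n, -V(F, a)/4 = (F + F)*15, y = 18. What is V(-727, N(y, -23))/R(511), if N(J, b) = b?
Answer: 87240/511 ≈ 170.72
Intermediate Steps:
V(F, a) = -120*F (V(F, a) = -4*(F + F)*15 = -4*2*F*15 = -120*F)
V(-727, N(y, -23))/R(511) = -120*(-727)/511 = 87240*(1/511) = 87240/511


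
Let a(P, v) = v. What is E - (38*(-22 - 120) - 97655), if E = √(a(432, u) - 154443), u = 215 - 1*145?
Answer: 103051 + I*√154373 ≈ 1.0305e+5 + 392.9*I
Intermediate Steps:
u = 70 (u = 215 - 145 = 70)
E = I*√154373 (E = √(70 - 154443) = √(-154373) = I*√154373 ≈ 392.9*I)
E - (38*(-22 - 120) - 97655) = I*√154373 - (38*(-22 - 120) - 97655) = I*√154373 - (38*(-142) - 97655) = I*√154373 - (-5396 - 97655) = I*√154373 - 1*(-103051) = I*√154373 + 103051 = 103051 + I*√154373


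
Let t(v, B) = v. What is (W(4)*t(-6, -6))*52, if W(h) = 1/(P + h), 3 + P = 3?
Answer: -78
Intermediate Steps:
P = 0 (P = -3 + 3 = 0)
W(h) = 1/h (W(h) = 1/(0 + h) = 1/h)
(W(4)*t(-6, -6))*52 = (-6/4)*52 = ((1/4)*(-6))*52 = -3/2*52 = -78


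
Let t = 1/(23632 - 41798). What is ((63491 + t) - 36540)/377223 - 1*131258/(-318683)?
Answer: 150783929855777/311973949725042 ≈ 0.48332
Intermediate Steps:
t = -1/18166 (t = 1/(-18166) = -1/18166 ≈ -5.5048e-5)
((63491 + t) - 36540)/377223 - 1*131258/(-318683) = ((63491 - 1/18166) - 36540)/377223 - 1*131258/(-318683) = (1153377505/18166 - 36540)*(1/377223) - 131258*(-1/318683) = (489591865/18166)*(1/377223) + 131258/318683 = 69941695/978947574 + 131258/318683 = 150783929855777/311973949725042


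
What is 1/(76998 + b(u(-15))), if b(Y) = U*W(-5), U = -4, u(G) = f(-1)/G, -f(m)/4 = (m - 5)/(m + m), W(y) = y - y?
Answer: 1/76998 ≈ 1.2987e-5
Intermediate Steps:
W(y) = 0
f(m) = -2*(-5 + m)/m (f(m) = -4*(m - 5)/(m + m) = -4*(-5 + m)/(2*m) = -4*(-5 + m)*1/(2*m) = -2*(-5 + m)/m)
u(G) = -12/G (u(G) = (-2 + 10/(-1))/G = (-2 + 10*(-1))/G = (-2 - 10)/G = -12/G)
b(Y) = 0 (b(Y) = -4*0 = 0)
1/(76998 + b(u(-15))) = 1/(76998 + 0) = 1/76998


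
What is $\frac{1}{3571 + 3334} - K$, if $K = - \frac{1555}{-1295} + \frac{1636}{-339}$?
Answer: $\frac{2197914776}{606265905} \approx 3.6253$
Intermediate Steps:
$K = - \frac{318295}{87801}$ ($K = \left(-1555\right) \left(- \frac{1}{1295}\right) + 1636 \left(- \frac{1}{339}\right) = \frac{311}{259} - \frac{1636}{339} = - \frac{318295}{87801} \approx -3.6252$)
$\frac{1}{3571 + 3334} - K = \frac{1}{3571 + 3334} - - \frac{318295}{87801} = \frac{1}{6905} + \frac{318295}{87801} = \frac{2197914776}{606265905}$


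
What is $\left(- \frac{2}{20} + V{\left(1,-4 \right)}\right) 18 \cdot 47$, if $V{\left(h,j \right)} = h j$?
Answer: $- \frac{17343}{5} \approx -3468.6$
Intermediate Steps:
$\left(- \frac{2}{20} + V{\left(1,-4 \right)}\right) 18 \cdot 47 = \left(- \frac{2}{20} + 1 \left(-4\right)\right) 18 \cdot 47 = \left(\left(-2\right) \frac{1}{20} - 4\right) 18 \cdot 47 = \left(- \frac{1}{10} - 4\right) 18 \cdot 47 = \left(- \frac{41}{10}\right) 18 \cdot 47 = \left(- \frac{369}{5}\right) 47 = - \frac{17343}{5}$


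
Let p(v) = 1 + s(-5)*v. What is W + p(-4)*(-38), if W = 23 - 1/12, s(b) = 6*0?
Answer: -181/12 ≈ -15.083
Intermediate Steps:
s(b) = 0
W = 275/12 (W = 23 - 1*1/12 = 23 - 1/12 = 275/12 ≈ 22.917)
p(v) = 1 (p(v) = 1 + 0*v = 1 + 0 = 1)
W + p(-4)*(-38) = 275/12 + 1*(-38) = 275/12 - 38 = -181/12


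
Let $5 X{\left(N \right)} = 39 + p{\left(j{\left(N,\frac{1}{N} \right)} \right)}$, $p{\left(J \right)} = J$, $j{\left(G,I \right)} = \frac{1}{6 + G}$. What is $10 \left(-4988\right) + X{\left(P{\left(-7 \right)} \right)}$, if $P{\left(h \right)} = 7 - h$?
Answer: $- \frac{4987219}{100} \approx -49872.0$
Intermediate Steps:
$X{\left(N \right)} = \frac{39}{5} + \frac{1}{5 \left(6 + N\right)}$ ($X{\left(N \right)} = \frac{39 + \frac{1}{6 + N}}{5} = \frac{39}{5} + \frac{1}{5 \left(6 + N\right)}$)
$10 \left(-4988\right) + X{\left(P{\left(-7 \right)} \right)} = 10 \left(-4988\right) + \frac{235 + 39 \left(7 - -7\right)}{5 \left(6 + \left(7 - -7\right)\right)} = -49880 + \frac{235 + 39 \left(7 + 7\right)}{5 \left(6 + \left(7 + 7\right)\right)} = -49880 + \frac{235 + 39 \cdot 14}{5 \left(6 + 14\right)} = -49880 + \frac{235 + 546}{5 \cdot 20} = -49880 + \frac{1}{5} \cdot \frac{1}{20} \cdot 781 = -49880 + \frac{781}{100} = - \frac{4987219}{100}$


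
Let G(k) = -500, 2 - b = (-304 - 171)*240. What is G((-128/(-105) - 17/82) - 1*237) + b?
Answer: 113502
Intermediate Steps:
b = 114002 (b = 2 - (-304 - 171)*240 = 2 - (-475)*240 = 2 - 1*(-114000) = 2 + 114000 = 114002)
G((-128/(-105) - 17/82) - 1*237) + b = -500 + 114002 = 113502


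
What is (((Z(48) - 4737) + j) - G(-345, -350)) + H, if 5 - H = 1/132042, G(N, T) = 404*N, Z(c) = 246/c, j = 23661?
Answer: 83616454769/528168 ≈ 1.5831e+5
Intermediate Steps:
H = 660209/132042 (H = 5 - 1/132042 = 660209/132042 ≈ 5.0000)
(((Z(48) - 4737) + j) - G(-345, -350)) + H = (((246/48 - 4737) + 23661) - 404*(-345)) + 660209/132042 = (((246*(1/48) - 4737) + 23661) - 1*(-139380)) + 660209/132042 = (((41/8 - 4737) + 23661) + 139380) + 660209/132042 = ((-37855/8 + 23661) + 139380) + 660209/132042 = (151433/8 + 139380) + 660209/132042 = 1266473/8 + 660209/132042 = 83616454769/528168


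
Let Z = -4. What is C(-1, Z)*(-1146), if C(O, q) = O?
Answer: 1146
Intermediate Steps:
C(-1, Z)*(-1146) = -1*(-1146) = 1146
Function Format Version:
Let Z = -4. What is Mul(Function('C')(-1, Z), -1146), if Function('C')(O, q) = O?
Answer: 1146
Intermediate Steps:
Mul(Function('C')(-1, Z), -1146) = Mul(-1, -1146) = 1146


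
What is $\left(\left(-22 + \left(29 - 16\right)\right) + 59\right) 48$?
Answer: $2400$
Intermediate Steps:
$\left(\left(-22 + \left(29 - 16\right)\right) + 59\right) 48 = \left(\left(-22 + 13\right) + 59\right) 48 = \left(-9 + 59\right) 48 = 50 \cdot 48 = 2400$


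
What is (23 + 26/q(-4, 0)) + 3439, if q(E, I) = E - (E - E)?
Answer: 6911/2 ≈ 3455.5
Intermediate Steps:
q(E, I) = E (q(E, I) = E - 1*0 = E + 0 = E)
(23 + 26/q(-4, 0)) + 3439 = (23 + 26/(-4)) + 3439 = (23 - 1/4*26) + 3439 = (23 - 13/2) + 3439 = 33/2 + 3439 = 6911/2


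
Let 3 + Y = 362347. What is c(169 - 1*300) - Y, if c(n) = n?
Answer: -362475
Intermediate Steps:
Y = 362344 (Y = -3 + 362347 = 362344)
c(169 - 1*300) - Y = (169 - 1*300) - 1*362344 = (169 - 300) - 362344 = -131 - 362344 = -362475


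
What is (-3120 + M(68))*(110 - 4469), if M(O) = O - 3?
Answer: 13316745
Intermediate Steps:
M(O) = -3 + O
(-3120 + M(68))*(110 - 4469) = (-3120 + (-3 + 68))*(110 - 4469) = (-3120 + 65)*(-4359) = -3055*(-4359) = 13316745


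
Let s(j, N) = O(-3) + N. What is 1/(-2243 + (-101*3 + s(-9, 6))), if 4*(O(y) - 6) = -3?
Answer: -4/10139 ≈ -0.00039452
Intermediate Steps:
O(y) = 21/4 (O(y) = 6 + (¼)*(-3) = 6 - ¾ = 21/4)
s(j, N) = 21/4 + N
1/(-2243 + (-101*3 + s(-9, 6))) = 1/(-2243 + (-101*3 + (21/4 + 6))) = 1/(-2243 + (-303 + 45/4)) = 1/(-2243 - 1167/4) = 1/(-10139/4) = -4/10139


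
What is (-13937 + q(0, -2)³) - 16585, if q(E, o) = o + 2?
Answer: -30522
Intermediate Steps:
q(E, o) = 2 + o
(-13937 + q(0, -2)³) - 16585 = (-13937 + (2 - 2)³) - 16585 = (-13937 + 0³) - 16585 = (-13937 + 0) - 16585 = -13937 - 16585 = -30522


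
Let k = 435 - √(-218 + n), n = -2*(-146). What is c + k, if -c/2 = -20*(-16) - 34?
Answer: -137 - √74 ≈ -145.60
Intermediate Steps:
n = 292
k = 435 - √74 (k = 435 - √(-218 + 292) = 435 - √74 ≈ 426.40)
c = -572 (c = -2*(-20*(-16) - 34) = -2*(320 - 34) = -2*286 = -572)
c + k = -572 + (435 - √74) = -137 - √74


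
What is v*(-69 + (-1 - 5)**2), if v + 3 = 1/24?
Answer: 781/8 ≈ 97.625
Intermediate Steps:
v = -71/24 (v = -3 + 1/24 = -71/24 ≈ -2.9583)
v*(-69 + (-1 - 5)**2) = -71*(-69 + (-1 - 5)**2)/24 = -71*(-69 + (-6)**2)/24 = -71*(-69 + 36)/24 = -71/24*(-33) = 781/8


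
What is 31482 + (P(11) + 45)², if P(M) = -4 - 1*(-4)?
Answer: 33507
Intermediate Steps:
P(M) = 0 (P(M) = -4 + 4 = 0)
31482 + (P(11) + 45)² = 31482 + (0 + 45)² = 31482 + 45² = 31482 + 2025 = 33507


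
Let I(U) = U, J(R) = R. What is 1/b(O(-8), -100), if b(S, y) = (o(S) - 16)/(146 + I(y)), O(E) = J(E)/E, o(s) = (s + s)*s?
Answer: -23/7 ≈ -3.2857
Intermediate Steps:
o(s) = 2*s² (o(s) = (2*s)*s = 2*s²)
O(E) = 1 (O(E) = E/E = 1)
b(S, y) = (-16 + 2*S²)/(146 + y) (b(S, y) = (2*S² - 16)/(146 + y) = (-16 + 2*S²)/(146 + y))
1/b(O(-8), -100) = 1/(2*(-8 + 1²)/(146 - 100)) = 1/(2*(-8 + 1)/46) = 1/(2*(1/46)*(-7)) = 1/(-7/23) = -23/7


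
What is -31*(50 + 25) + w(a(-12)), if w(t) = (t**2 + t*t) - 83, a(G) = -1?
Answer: -2406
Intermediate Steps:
w(t) = -83 + 2*t**2 (w(t) = (t**2 + t**2) - 83 = 2*t**2 - 83 = -83 + 2*t**2)
-31*(50 + 25) + w(a(-12)) = -31*(50 + 25) + (-83 + 2*(-1)**2) = -31*75 + (-83 + 2*1) = -2325 + (-83 + 2) = -2325 - 81 = -2406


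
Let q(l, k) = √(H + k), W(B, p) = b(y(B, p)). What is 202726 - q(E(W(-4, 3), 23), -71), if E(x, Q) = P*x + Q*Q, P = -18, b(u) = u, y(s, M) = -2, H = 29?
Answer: 202726 - I*√42 ≈ 2.0273e+5 - 6.4807*I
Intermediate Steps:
W(B, p) = -2
E(x, Q) = Q² - 18*x (E(x, Q) = -18*x + Q*Q = -18*x + Q² = Q² - 18*x)
q(l, k) = √(29 + k)
202726 - q(E(W(-4, 3), 23), -71) = 202726 - √(29 - 71) = 202726 - √(-42) = 202726 - I*√42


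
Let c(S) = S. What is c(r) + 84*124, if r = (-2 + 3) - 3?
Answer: 10414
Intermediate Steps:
r = -2 (r = 1 - 3 = -2)
c(r) + 84*124 = -2 + 84*124 = -2 + 10416 = 10414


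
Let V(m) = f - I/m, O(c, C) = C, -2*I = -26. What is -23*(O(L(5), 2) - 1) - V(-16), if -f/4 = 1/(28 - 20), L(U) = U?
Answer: -373/16 ≈ -23.313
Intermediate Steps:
I = 13 (I = -½*(-26) = 13)
f = -½ (f = -4/(28 - 20) = -4/8 = -4*⅛ = -½ ≈ -0.50000)
V(m) = -½ - 13/m
-23*(O(L(5), 2) - 1) - V(-16) = -23*(2 - 1) - (-26 - 1*(-16))/(2*(-16)) = -23*1 - (-1)*(-26 + 16)/(2*16) = -23 - (-1)*(-10)/(2*16) = -23 - 1*5/16 = -23 - 5/16 = -373/16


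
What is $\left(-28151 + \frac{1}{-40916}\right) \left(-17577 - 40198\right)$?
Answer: $\frac{66546765464675}{40916} \approx 1.6264 \cdot 10^{9}$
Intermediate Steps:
$\left(-28151 + \frac{1}{-40916}\right) \left(-17577 - 40198\right) = \left(-28151 - \frac{1}{40916}\right) \left(-57775\right) = \left(- \frac{1151826317}{40916}\right) \left(-57775\right) = \frac{66546765464675}{40916}$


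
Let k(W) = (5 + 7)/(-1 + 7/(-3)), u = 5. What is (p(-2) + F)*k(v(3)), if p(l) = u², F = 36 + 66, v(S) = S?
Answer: -2286/5 ≈ -457.20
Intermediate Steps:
F = 102
p(l) = 25 (p(l) = 5² = 25)
k(W) = -18/5 (k(W) = 12/(-1 + 7*(-⅓)) = 12/(-1 - 7/3) = 12/(-10/3) = 12*(-3/10) = -18/5)
(p(-2) + F)*k(v(3)) = (25 + 102)*(-18/5) = 127*(-18/5) = -2286/5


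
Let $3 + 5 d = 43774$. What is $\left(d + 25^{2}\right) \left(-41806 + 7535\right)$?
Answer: $- \frac{1607172816}{5} \approx -3.2143 \cdot 10^{8}$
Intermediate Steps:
$d = \frac{43771}{5}$ ($d = - \frac{3}{5} + \frac{1}{5} \cdot 43774 = - \frac{3}{5} + \frac{43774}{5} = \frac{43771}{5} \approx 8754.2$)
$\left(d + 25^{2}\right) \left(-41806 + 7535\right) = \left(\frac{43771}{5} + 25^{2}\right) \left(-41806 + 7535\right) = \left(\frac{43771}{5} + 625\right) \left(-34271\right) = \frac{46896}{5} \left(-34271\right) = - \frac{1607172816}{5}$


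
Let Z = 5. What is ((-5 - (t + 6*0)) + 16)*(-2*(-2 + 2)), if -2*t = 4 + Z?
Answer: 0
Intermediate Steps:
t = -9/2 (t = -(4 + 5)/2 = -½*9 = -9/2 ≈ -4.5000)
((-5 - (t + 6*0)) + 16)*(-2*(-2 + 2)) = ((-5 - (-9/2 + 6*0)) + 16)*(-2*(-2 + 2)) = ((-5 - (-9/2 + 0)) + 16)*(-2*0) = ((-5 - 1*(-9/2)) + 16)*0 = ((-5 + 9/2) + 16)*0 = (-½ + 16)*0 = (31/2)*0 = 0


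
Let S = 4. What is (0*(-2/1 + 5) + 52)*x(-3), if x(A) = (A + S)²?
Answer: 52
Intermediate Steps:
x(A) = (4 + A)² (x(A) = (A + 4)² = (4 + A)²)
(0*(-2/1 + 5) + 52)*x(-3) = (0*(-2/1 + 5) + 52)*(4 - 3)² = (0*(-2*1 + 5) + 52)*1² = (0*(-2 + 5) + 52)*1 = (0*3 + 52)*1 = (0 + 52)*1 = 52*1 = 52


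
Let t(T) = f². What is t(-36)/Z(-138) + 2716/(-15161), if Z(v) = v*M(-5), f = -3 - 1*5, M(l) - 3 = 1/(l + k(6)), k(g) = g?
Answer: -308692/1046109 ≈ -0.29509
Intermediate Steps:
M(l) = 3 + 1/(6 + l) (M(l) = 3 + 1/(l + 6) = 3 + 1/(6 + l))
f = -8 (f = -3 - 5 = -8)
Z(v) = 4*v (Z(v) = v*((19 + 3*(-5))/(6 - 5)) = v*((19 - 15)/1) = v*(1*4) = v*4 = 4*v)
t(T) = 64 (t(T) = (-8)² = 64)
t(-36)/Z(-138) + 2716/(-15161) = 64/((4*(-138))) + 2716/(-15161) = 64/(-552) + 2716*(-1/15161) = 64*(-1/552) - 2716/15161 = -8/69 - 2716/15161 = -308692/1046109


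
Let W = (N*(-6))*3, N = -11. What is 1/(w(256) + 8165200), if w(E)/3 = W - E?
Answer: 1/8165026 ≈ 1.2247e-7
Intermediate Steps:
W = 198 (W = -11*(-6)*3 = 66*3 = 198)
w(E) = 594 - 3*E (w(E) = 3*(198 - E) = 594 - 3*E)
1/(w(256) + 8165200) = 1/((594 - 3*256) + 8165200) = 1/((594 - 768) + 8165200) = 1/(-174 + 8165200) = 1/8165026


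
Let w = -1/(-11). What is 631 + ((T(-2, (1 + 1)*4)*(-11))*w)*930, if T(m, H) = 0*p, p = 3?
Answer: 631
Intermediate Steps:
T(m, H) = 0 (T(m, H) = 0*3 = 0)
w = 1/11 (w = -1*(-1/11) = 1/11 ≈ 0.090909)
631 + ((T(-2, (1 + 1)*4)*(-11))*w)*930 = 631 + ((0*(-11))*(1/11))*930 = 631 + (0*(1/11))*930 = 631 + 0*930 = 631 + 0 = 631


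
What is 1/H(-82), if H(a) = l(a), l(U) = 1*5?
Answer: 1/5 ≈ 0.20000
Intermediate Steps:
l(U) = 5
H(a) = 5
1/H(-82) = 1/5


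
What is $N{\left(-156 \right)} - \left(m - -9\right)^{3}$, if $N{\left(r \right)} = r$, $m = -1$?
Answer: $-668$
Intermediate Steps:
$N{\left(-156 \right)} - \left(m - -9\right)^{3} = -156 - \left(-1 - -9\right)^{3} = -156 - \left(-1 + 9\right)^{3} = -156 - 8^{3} = -156 - 512 = -668$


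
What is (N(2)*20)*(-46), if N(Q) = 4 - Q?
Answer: -1840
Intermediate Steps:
(N(2)*20)*(-46) = ((4 - 1*2)*20)*(-46) = ((4 - 2)*20)*(-46) = (2*20)*(-46) = 40*(-46) = -1840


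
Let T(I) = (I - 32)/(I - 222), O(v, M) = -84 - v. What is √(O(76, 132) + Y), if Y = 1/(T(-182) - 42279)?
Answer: 7*I*√238158034041038/8540251 ≈ 12.649*I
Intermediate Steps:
T(I) = (-32 + I)/(-222 + I)
Y = -202/8540251 (Y = 1/((-32 - 182)/(-222 - 182) - 42279) = 1/(-214/(-404) - 42279) = 1/(-1/404*(-214) - 42279) = 1/(107/202 - 42279) = 1/(-8540251/202) = -202/8540251 ≈ -2.3653e-5)
√(O(76, 132) + Y) = √((-84 - 1*76) - 202/8540251) = √((-84 - 76) - 202/8540251) = √(-160 - 202/8540251) = √(-1366440362/8540251) = 7*I*√238158034041038/8540251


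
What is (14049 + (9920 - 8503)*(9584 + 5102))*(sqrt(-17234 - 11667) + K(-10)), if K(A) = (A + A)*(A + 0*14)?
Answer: 4164822200 + 20824111*I*sqrt(28901) ≈ 4.1648e+9 + 3.5402e+9*I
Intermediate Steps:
K(A) = 2*A**2 (K(A) = (2*A)*(A + 0) = (2*A)*A = 2*A**2)
(14049 + (9920 - 8503)*(9584 + 5102))*(sqrt(-17234 - 11667) + K(-10)) = (14049 + (9920 - 8503)*(9584 + 5102))*(sqrt(-17234 - 11667) + 2*(-10)**2) = (14049 + 1417*14686)*(sqrt(-28901) + 2*100) = (14049 + 20810062)*(I*sqrt(28901) + 200) = 20824111*(200 + I*sqrt(28901)) = 4164822200 + 20824111*I*sqrt(28901)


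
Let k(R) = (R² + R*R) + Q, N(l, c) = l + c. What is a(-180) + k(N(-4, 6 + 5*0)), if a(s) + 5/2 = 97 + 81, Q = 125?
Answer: 617/2 ≈ 308.50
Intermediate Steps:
N(l, c) = c + l
a(s) = 351/2 (a(s) = -5/2 + (97 + 81) = -5/2 + 178 = 351/2)
k(R) = 125 + 2*R² (k(R) = (R² + R*R) + 125 = (R² + R²) + 125 = 2*R² + 125 = 125 + 2*R²)
a(-180) + k(N(-4, 6 + 5*0)) = 351/2 + (125 + 2*((6 + 5*0) - 4)²) = 351/2 + (125 + 2*((6 + 0) - 4)²) = 351/2 + (125 + 2*(6 - 4)²) = 351/2 + (125 + 2*2²) = 351/2 + (125 + 2*4) = 351/2 + (125 + 8) = 351/2 + 133 = 617/2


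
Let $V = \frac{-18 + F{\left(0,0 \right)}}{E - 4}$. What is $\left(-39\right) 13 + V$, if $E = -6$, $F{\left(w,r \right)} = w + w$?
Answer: $- \frac{2526}{5} \approx -505.2$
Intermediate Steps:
$F{\left(w,r \right)} = 2 w$
$V = \frac{9}{5}$ ($V = \frac{-18 + 2 \cdot 0}{-6 - 4} = \frac{-18 + 0}{-10} = \left(-18\right) \left(- \frac{1}{10}\right) = \frac{9}{5} \approx 1.8$)
$\left(-39\right) 13 + V = \left(-39\right) 13 + \frac{9}{5} = -507 + \frac{9}{5} = - \frac{2526}{5}$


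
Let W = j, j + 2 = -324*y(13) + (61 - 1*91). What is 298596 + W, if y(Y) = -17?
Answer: 304072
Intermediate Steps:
j = 5476 (j = -2 + (-324*(-17) + (61 - 1*91)) = -2 + (5508 + (61 - 91)) = -2 + (5508 - 30) = -2 + 5478 = 5476)
W = 5476
298596 + W = 298596 + 5476 = 304072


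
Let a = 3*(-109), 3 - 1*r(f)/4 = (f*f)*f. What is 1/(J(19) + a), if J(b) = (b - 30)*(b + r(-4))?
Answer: -1/3484 ≈ -0.00028703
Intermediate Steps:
r(f) = 12 - 4*f³ (r(f) = 12 - 4*f*f*f = 12 - 4*f²*f = 12 - 4*f³)
a = -327
J(b) = (-30 + b)*(268 + b) (J(b) = (b - 30)*(b + (12 - 4*(-4)³)) = (-30 + b)*(b + (12 - 4*(-64))) = (-30 + b)*(b + (12 + 256)) = (-30 + b)*(b + 268) = (-30 + b)*(268 + b))
1/(J(19) + a) = 1/((-8040 + 19² + 238*19) - 327) = 1/((-8040 + 361 + 4522) - 327) = 1/(-3157 - 327) = 1/(-3484) = -1/3484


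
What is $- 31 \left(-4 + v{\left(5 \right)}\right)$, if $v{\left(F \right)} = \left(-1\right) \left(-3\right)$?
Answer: $31$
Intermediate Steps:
$v{\left(F \right)} = 3$
$- 31 \left(-4 + v{\left(5 \right)}\right) = - 31 \left(-4 + 3\right) = \left(-31\right) \left(-1\right) = 31$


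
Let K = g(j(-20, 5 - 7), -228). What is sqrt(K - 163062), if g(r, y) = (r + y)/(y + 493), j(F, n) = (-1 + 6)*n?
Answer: 2*I*sqrt(2862773005)/265 ≈ 403.81*I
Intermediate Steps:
j(F, n) = 5*n
g(r, y) = (r + y)/(493 + y)
K = -238/265 (K = (5*(5 - 7) - 228)/(493 - 228) = (5*(-2) - 228)/265 = (-10 - 228)/265 = (1/265)*(-238) = -238/265 ≈ -0.89811)
sqrt(K - 163062) = sqrt(-238/265 - 163062) = sqrt(-43211668/265) = 2*I*sqrt(2862773005)/265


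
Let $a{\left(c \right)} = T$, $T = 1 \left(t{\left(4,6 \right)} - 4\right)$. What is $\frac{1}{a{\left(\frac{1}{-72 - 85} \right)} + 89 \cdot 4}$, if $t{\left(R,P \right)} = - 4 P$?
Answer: $\frac{1}{328} \approx 0.0030488$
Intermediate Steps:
$T = -28$ ($T = 1 \left(\left(-4\right) 6 - 4\right) = 1 \left(-24 - 4\right) = 1 \left(-28\right) = -28$)
$a{\left(c \right)} = -28$
$\frac{1}{a{\left(\frac{1}{-72 - 85} \right)} + 89 \cdot 4} = \frac{1}{-28 + 89 \cdot 4} = \frac{1}{-28 + 356} = \frac{1}{328}$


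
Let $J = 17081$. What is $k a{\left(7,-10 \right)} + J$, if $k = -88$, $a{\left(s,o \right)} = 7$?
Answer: $16465$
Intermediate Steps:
$k a{\left(7,-10 \right)} + J = \left(-88\right) 7 + 17081 = -616 + 17081 = 16465$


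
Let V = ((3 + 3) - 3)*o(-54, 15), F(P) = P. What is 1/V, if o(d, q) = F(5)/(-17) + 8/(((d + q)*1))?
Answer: -221/331 ≈ -0.66767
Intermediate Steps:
o(d, q) = -5/17 + 8/(d + q) (o(d, q) = 5/(-17) + 8/(((d + q)*1)) = 5*(-1/17) + 8/(d + q) = -5/17 + 8/(d + q))
V = -331/221 (V = ((3 + 3) - 3)*((136 - 5*(-54) - 5*15)/(17*(-54 + 15))) = (6 - 3)*((1/17)*(136 + 270 - 75)/(-39)) = 3*((1/17)*(-1/39)*331) = 3*(-331/663) = -331/221 ≈ -1.4977)
1/V = 1/(-331/221) = -221/331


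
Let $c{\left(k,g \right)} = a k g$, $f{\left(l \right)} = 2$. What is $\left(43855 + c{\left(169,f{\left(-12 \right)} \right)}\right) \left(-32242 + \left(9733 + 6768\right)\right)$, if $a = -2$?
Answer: $-679680639$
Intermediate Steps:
$c{\left(k,g \right)} = - 2 g k$ ($c{\left(k,g \right)} = - 2 k g = - 2 g k$)
$\left(43855 + c{\left(169,f{\left(-12 \right)} \right)}\right) \left(-32242 + \left(9733 + 6768\right)\right) = \left(43855 - 4 \cdot 169\right) \left(-32242 + \left(9733 + 6768\right)\right) = \left(43855 - 676\right) \left(-32242 + 16501\right) = 43179 \left(-15741\right) = -679680639$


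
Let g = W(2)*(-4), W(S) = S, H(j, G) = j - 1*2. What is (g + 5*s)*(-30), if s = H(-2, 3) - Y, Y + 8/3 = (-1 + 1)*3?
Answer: 440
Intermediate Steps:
Y = -8/3 (Y = -8/3 + (-1 + 1)*3 = -8/3 + 0*3 = -8/3 + 0 = -8/3 ≈ -2.6667)
H(j, G) = -2 + j (H(j, G) = j - 2 = -2 + j)
g = -8 (g = 2*(-4) = -8)
s = -4/3 (s = (-2 - 2) - 1*(-8/3) = -4 + 8/3 = -4/3 ≈ -1.3333)
(g + 5*s)*(-30) = (-8 + 5*(-4/3))*(-30) = (-8 - 20/3)*(-30) = -44/3*(-30) = 440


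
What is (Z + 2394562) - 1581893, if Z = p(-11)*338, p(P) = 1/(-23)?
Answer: 18691049/23 ≈ 8.1265e+5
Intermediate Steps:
p(P) = -1/23
Z = -338/23 (Z = -1/23*338 = -338/23 ≈ -14.696)
(Z + 2394562) - 1581893 = (-338/23 + 2394562) - 1581893 = 55074588/23 - 1581893 = 18691049/23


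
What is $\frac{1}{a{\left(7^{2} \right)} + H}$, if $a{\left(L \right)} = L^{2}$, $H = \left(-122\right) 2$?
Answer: $\frac{1}{2157} \approx 0.00046361$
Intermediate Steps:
$H = -244$
$\frac{1}{a{\left(7^{2} \right)} + H} = \frac{1}{\left(7^{2}\right)^{2} - 244} = \frac{1}{49^{2} - 244} = \frac{1}{2401 - 244} = \frac{1}{2157}$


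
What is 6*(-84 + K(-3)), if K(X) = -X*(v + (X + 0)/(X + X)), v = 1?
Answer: -477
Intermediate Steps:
K(X) = -3*X/2 (K(X) = -X*(1 + (X + 0)/(X + X)) = -X*(1 + X/((2*X))) = -X*(1 + X*(1/(2*X))) = -X*(1 + ½) = -X*3/2 = -3*X/2)
6*(-84 + K(-3)) = 6*(-84 - 3/2*(-3)) = 6*(-84 + 9/2) = 6*(-159/2) = -477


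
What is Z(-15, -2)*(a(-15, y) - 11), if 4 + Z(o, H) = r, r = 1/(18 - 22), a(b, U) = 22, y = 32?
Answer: -187/4 ≈ -46.750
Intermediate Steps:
r = -1/4 (r = 1/(-4) = -1/4 ≈ -0.25000)
Z(o, H) = -17/4 (Z(o, H) = -4 - 1/4 = -17/4)
Z(-15, -2)*(a(-15, y) - 11) = -17*(22 - 11)/4 = -17/4*11 = -187/4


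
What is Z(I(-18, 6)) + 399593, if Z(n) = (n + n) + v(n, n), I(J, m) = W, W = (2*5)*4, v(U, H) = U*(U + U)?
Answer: 402873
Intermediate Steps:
v(U, H) = 2*U² (v(U, H) = U*(2*U) = 2*U²)
W = 40 (W = 10*4 = 40)
I(J, m) = 40
Z(n) = 2*n + 2*n² (Z(n) = (n + n) + 2*n² = 2*n + 2*n²)
Z(I(-18, 6)) + 399593 = 2*40*(1 + 40) + 399593 = 2*40*41 + 399593 = 3280 + 399593 = 402873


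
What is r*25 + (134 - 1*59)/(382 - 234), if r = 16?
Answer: 59275/148 ≈ 400.51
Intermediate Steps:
r*25 + (134 - 1*59)/(382 - 234) = 16*25 + (134 - 1*59)/(382 - 234) = 400 + (134 - 59)/148 = 400 + (1/148)*75 = 400 + 75/148 = 59275/148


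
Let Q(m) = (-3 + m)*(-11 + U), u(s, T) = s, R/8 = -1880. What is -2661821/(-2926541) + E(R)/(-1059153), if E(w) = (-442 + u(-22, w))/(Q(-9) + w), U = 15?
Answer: 24390613742930/26816278559871 ≈ 0.90954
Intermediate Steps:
R = -15040 (R = 8*(-1880) = -15040)
Q(m) = -12 + 4*m (Q(m) = (-3 + m)*(-11 + 15) = (-3 + m)*4 = -12 + 4*m)
E(w) = -464/(-48 + w) (E(w) = (-442 - 22)/((-12 + 4*(-9)) + w) = -464/((-12 - 36) + w) = -464/(-48 + w))
-2661821/(-2926541) + E(R)/(-1059153) = -2661821/(-2926541) - 464/(-48 - 15040)/(-1059153) = -2661821*(-1/2926541) - 464/(-15088)*(-1/1059153) = 2661821/2926541 - 464*(-1/15088)*(-1/1059153) = 2661821/2926541 + (29/943)*(-1/1059153) = 2661821/2926541 - 29/998781279 = 24390613742930/26816278559871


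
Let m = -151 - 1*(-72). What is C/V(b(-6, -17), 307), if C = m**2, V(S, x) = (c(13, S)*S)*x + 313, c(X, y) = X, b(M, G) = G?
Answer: -6241/67534 ≈ -0.092413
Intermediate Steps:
m = -79 (m = -151 + 72 = -79)
V(S, x) = 313 + 13*S*x (V(S, x) = (13*S)*x + 313 = 13*S*x + 313 = 313 + 13*S*x)
C = 6241 (C = (-79)**2 = 6241)
C/V(b(-6, -17), 307) = 6241/(313 + 13*(-17)*307) = 6241/(313 - 67847) = 6241/(-67534) = 6241*(-1/67534) = -6241/67534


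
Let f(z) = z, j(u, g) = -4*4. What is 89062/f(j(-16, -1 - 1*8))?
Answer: -44531/8 ≈ -5566.4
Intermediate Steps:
j(u, g) = -16
89062/f(j(-16, -1 - 1*8)) = 89062/(-16) = 89062*(-1/16) = -44531/8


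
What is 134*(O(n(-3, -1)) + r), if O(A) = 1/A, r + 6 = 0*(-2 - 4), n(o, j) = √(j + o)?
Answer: -804 - 67*I ≈ -804.0 - 67.0*I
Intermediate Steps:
r = -6 (r = -6 + 0*(-2 - 4) = -6 + 0*(-6) = -6 + 0 = -6)
134*(O(n(-3, -1)) + r) = 134*(1/(√(-1 - 3)) - 6) = 134*(1/(√(-4)) - 6) = 134*(1/(2*I) - 6) = 134*(-I/2 - 6) = 134*(-6 - I/2) = -804 - 67*I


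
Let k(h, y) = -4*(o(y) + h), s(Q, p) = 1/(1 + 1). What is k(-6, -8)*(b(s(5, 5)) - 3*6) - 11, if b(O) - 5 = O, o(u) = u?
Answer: -711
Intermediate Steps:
s(Q, p) = 1/2
b(O) = 5 + O
k(h, y) = -4*h - 4*y (k(h, y) = -4*(y + h) = -4*(h + y) = -4*h - 4*y)
k(-6, -8)*(b(s(5, 5)) - 3*6) - 11 = (-4*(-6) - 4*(-8))*((5 + 1/2) - 3*6) - 11 = (24 + 32)*(11/2 - 18) - 11 = 56*(-25/2) - 11 = -700 - 11 = -711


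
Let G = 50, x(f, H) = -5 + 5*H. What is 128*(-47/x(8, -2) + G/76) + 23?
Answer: 144859/285 ≈ 508.28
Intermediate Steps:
128*(-47/x(8, -2) + G/76) + 23 = 128*(-47/(-5 + 5*(-2)) + 50/76) + 23 = 128*(-47/(-5 - 10) + 50*(1/76)) + 23 = 128*(-47/(-15) + 25/38) + 23 = 128*(-47*(-1/15) + 25/38) + 23 = 128*(47/15 + 25/38) + 23 = 128*(2161/570) + 23 = 138304/285 + 23 = 144859/285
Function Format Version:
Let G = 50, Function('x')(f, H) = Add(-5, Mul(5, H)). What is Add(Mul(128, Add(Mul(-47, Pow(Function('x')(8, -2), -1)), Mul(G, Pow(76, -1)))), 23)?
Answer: Rational(144859, 285) ≈ 508.28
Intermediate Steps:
Add(Mul(128, Add(Mul(-47, Pow(Function('x')(8, -2), -1)), Mul(G, Pow(76, -1)))), 23) = Add(Mul(128, Add(Mul(-47, Pow(Add(-5, Mul(5, -2)), -1)), Mul(50, Pow(76, -1)))), 23) = Add(Mul(128, Add(Mul(-47, Pow(Add(-5, -10), -1)), Mul(50, Rational(1, 76)))), 23) = Add(Mul(128, Add(Mul(-47, Pow(-15, -1)), Rational(25, 38))), 23) = Add(Mul(128, Add(Mul(-47, Rational(-1, 15)), Rational(25, 38))), 23) = Add(Mul(128, Add(Rational(47, 15), Rational(25, 38))), 23) = Add(Mul(128, Rational(2161, 570)), 23) = Add(Rational(138304, 285), 23) = Rational(144859, 285)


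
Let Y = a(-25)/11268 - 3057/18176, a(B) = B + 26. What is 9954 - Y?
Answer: 509671244593/51201792 ≈ 9954.2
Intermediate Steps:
a(B) = 26 + B
Y = -8607025/51201792 (Y = (26 - 25)/11268 - 3057/18176 = 1*(1/11268) - 3057*1/18176 = 1/11268 - 3057/18176 = -8607025/51201792 ≈ -0.16810)
9954 - Y = 9954 - 1*(-8607025/51201792) = 9954 + 8607025/51201792 = 509671244593/51201792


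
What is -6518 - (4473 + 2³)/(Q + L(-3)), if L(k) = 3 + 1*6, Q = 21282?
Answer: -138779219/21291 ≈ -6518.2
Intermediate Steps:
L(k) = 9 (L(k) = 3 + 6 = 9)
-6518 - (4473 + 2³)/(Q + L(-3)) = -6518 - (4473 + 2³)/(21282 + 9) = -6518 - (4473 + 8)/21291 = -6518 - 4481/21291 = -138779219/21291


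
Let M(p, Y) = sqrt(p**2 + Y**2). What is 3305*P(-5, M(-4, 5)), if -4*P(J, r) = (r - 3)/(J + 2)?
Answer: -3305/4 + 3305*sqrt(41)/12 ≈ 937.28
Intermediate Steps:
M(p, Y) = sqrt(Y**2 + p**2)
P(J, r) = -(-3 + r)/(4*(2 + J)) (P(J, r) = -(r - 3)/(4*(J + 2)) = -(-3 + r)/(4*(2 + J)))
3305*P(-5, M(-4, 5)) = 3305*((3 - sqrt(5**2 + (-4)**2))/(4*(2 - 5))) = 3305*((1/4)*(3 - sqrt(25 + 16))/(-3)) = 3305*((1/4)*(-1/3)*(3 - sqrt(41))) = 3305*(-1/4 + sqrt(41)/12) = -3305/4 + 3305*sqrt(41)/12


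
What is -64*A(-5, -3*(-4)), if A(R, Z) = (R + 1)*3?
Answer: 768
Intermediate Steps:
A(R, Z) = 3 + 3*R (A(R, Z) = (1 + R)*3 = 3 + 3*R)
-64*A(-5, -3*(-4)) = -64*(3 + 3*(-5)) = -64*(3 - 15) = -64*(-12) = 768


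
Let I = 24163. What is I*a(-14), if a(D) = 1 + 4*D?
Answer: -1328965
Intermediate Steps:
I*a(-14) = 24163*(1 + 4*(-14)) = 24163*(1 - 56) = 24163*(-55) = -1328965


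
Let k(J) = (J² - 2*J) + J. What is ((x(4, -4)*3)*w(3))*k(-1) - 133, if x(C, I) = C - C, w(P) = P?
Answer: -133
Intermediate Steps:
k(J) = J² - J
x(C, I) = 0
((x(4, -4)*3)*w(3))*k(-1) - 133 = ((0*3)*3)*(-(-1 - 1)) - 133 = (0*3)*(-1*(-2)) - 133 = 0*2 - 133 = 0 - 133 = -133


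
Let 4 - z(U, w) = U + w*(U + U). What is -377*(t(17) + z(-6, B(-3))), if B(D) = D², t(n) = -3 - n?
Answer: -36946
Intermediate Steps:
z(U, w) = 4 - U - 2*U*w (z(U, w) = 4 - (U + w*(U + U)) = 4 - (U + w*(2*U)) = 4 - (U + 2*U*w) = 4 + (-U - 2*U*w) = 4 - U - 2*U*w)
-377*(t(17) + z(-6, B(-3))) = -377*((-3 - 1*17) + (4 - 1*(-6) - 2*(-6)*(-3)²)) = -377*((-3 - 17) + (4 + 6 - 2*(-6)*9)) = -377*(-20 + (4 + 6 + 108)) = -377*(-20 + 118) = -377*98 = -36946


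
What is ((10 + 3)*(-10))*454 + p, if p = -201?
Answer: -59221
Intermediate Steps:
((10 + 3)*(-10))*454 + p = ((10 + 3)*(-10))*454 - 201 = (13*(-10))*454 - 201 = -130*454 - 201 = -59020 - 201 = -59221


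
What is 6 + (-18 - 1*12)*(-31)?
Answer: 936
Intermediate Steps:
6 + (-18 - 1*12)*(-31) = 6 + (-18 - 12)*(-31) = 6 - 30*(-31) = 6 + 930 = 936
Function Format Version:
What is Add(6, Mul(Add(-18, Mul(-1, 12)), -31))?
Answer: 936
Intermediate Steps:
Add(6, Mul(Add(-18, Mul(-1, 12)), -31)) = Add(6, Mul(Add(-18, -12), -31)) = Add(6, Mul(-30, -31)) = Add(6, 930) = 936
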